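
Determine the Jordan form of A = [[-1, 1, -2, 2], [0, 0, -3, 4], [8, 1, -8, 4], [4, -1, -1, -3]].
J = [[-3, 1, 0, 0], [0, -3, 1, 0], [0, 0, -3, 0], [0, 0, 0, -3]]

The characteristic polynomial is det(xI - A) = (x + 3)^4, so the eigenvalues are -3 (algebraic multiplicity 4).

For λ = -3: rank(A + 3I) = 2, rank((A + 3I)^2) = 1, rank((A + 3I)^3) = 0. The eigenspace has dimension 4 - 2 = 2, so there are 2 Jordan blocks; the rank sequence gives block sizes [3, 1].

Assembling the blocks gives the Jordan form J above.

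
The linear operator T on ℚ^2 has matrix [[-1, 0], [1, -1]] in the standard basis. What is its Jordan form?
J = [[-1, 1], [0, -1]]

The characteristic polynomial is det(xI - A) = (x + 1)^2, so the eigenvalues are -1 (algebraic multiplicity 2).

For λ = -1: rank(A + I) = 1, rank((A + I)^2) = 0. The eigenspace has dimension 2 - 1 = 1, so there is 1 Jordan block; the rank sequence gives block sizes [2].

Assembling the blocks gives the Jordan form J above.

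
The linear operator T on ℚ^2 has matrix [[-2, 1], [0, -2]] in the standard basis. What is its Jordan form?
The characteristic polynomial is det(xI - A) = (x + 2)^2, so the eigenvalues are -2 (algebraic multiplicity 2).

For λ = -2: rank(A + 2I) = 1, rank((A + 2I)^2) = 0. The eigenspace has dimension 2 - 1 = 1, so there is 1 Jordan block; the rank sequence gives block sizes [2].

Assembling the blocks gives the Jordan form J above.

J = [[-2, 1], [0, -2]]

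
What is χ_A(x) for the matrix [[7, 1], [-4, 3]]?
xI - A = [[x - 7, -1], [4, x - 3]].

Expanding det(xI - A) along the first row:
det(xI - A) = + (x - 7)·det([[x - 3]]) - (-1)·det([[4]]).

Evaluating gives χ_A(x) = x^2 - 10x + 25 = (x - 5)^2.

χ_A(x) = (x - 5)^2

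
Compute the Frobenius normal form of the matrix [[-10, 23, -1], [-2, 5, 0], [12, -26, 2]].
R = [[0, 0, 0], [1, 0, 2], [0, 1, -3]]

The invariant factors of A (the non-unit diagonal entries of the Smith normal form of xI - A over ℚ[x]) are x(x^2 + 3x - 2), each dividing the next. The characteristic polynomial is their product, x(x^2 + 3x - 2).

The rational canonical form is the block-diagonal matrix of companion matrices C(f_i):
R = [[0, 0, 0], [1, 0, 2], [0, 1, -3]].

Note the characteristic polynomial does not split into linear factors over ℚ, so A has no Jordan form over ℚ; the rational canonical form exists over any field.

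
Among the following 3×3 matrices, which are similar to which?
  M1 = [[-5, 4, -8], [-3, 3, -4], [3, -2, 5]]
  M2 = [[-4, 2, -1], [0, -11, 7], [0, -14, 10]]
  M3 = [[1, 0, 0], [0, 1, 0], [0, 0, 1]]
3 classes: {M1}, {M2}, {M3}

Characteristic polynomials: χ_{M1} = (x - 1)^3, χ_{M2} = (x - 3)(x + 4)^2, χ_{M3} = (x - 1)^3.

{M1}: invariant factors x - 1, (x - 1)^2.

{M2}: invariant factors (x - 3)(x + 4)^2.

{M3}: invariant factors x - 1, x - 1, x - 1.

Matrices are similar if and only if their invariant-factor lists agree; the partition into similarity classes is {M1}, {M2}, {M3}.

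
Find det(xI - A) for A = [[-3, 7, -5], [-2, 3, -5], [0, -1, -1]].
xI - A = [[x + 3, -7, 5], [2, x - 3, 5], [0, 1, x + 1]].

Expanding det(xI - A) along the first row:
det(xI - A) = + (x + 3)·det([[x - 3, 5], [1, x + 1]]) - (-7)·det([[2, 5], [0, x + 1]]) + (5)·det([[2, x - 3], [0, 1]]).

Evaluating gives χ_A(x) = x^3 + x^2 = x^2(x + 1).

χ_A(x) = x^2(x + 1)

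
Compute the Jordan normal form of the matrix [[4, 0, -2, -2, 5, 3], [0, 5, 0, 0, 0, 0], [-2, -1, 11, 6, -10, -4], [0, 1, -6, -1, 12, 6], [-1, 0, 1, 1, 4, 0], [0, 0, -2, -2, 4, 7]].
J = [[5, 1, 0, 0, 0, 0], [0, 5, 1, 0, 0, 0], [0, 0, 5, 0, 0, 0], [0, 0, 0, 5, 1, 0], [0, 0, 0, 0, 5, 0], [0, 0, 0, 0, 0, 5]]

The characteristic polynomial is det(xI - A) = (x - 5)^6, so the eigenvalues are 5 (algebraic multiplicity 6).

For λ = 5: rank(A - 5I) = 3, rank((A - 5I)^2) = 1, rank((A - 5I)^3) = 0. The eigenspace has dimension 6 - 3 = 3, so there are 3 Jordan blocks; the rank sequence gives block sizes [3, 2, 1].

Assembling the blocks gives the Jordan form J above.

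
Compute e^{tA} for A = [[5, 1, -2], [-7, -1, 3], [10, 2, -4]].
A has Jordan form J = [[0, 1, 0], [0, 0, 1], [0, 0, 0]] with A = PJP^{-1}, so e^{tA} = P e^{tJ} P^{-1}.

For a Jordan block J_k(λ), e^{tJ_k(λ)} = e^{λt} · (I + tN + t^2 N^2/2! + ... + t^{k-1} N^{k-1}/(k-1)!) where N is the nilpotent superdiagonal part.

Assembling the blocks and conjugating back gives the entries of e^{tA} as shown above.

e^{tA} = [[-t^2 + 5*t + 1, t, t*(t - 4)/2], [t*(t - 7), 1 - t, t*(6 - t)/2], [2*t*(5 - t), 2*t, t^2 - 4*t + 1]]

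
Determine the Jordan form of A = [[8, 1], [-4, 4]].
The characteristic polynomial is det(xI - A) = (x - 6)^2, so the eigenvalues are 6 (algebraic multiplicity 2).

For λ = 6: rank(A - 6I) = 1, rank((A - 6I)^2) = 0. The eigenspace has dimension 2 - 1 = 1, so there is 1 Jordan block; the rank sequence gives block sizes [2].

Assembling the blocks gives the Jordan form J above.

J = [[6, 1], [0, 6]]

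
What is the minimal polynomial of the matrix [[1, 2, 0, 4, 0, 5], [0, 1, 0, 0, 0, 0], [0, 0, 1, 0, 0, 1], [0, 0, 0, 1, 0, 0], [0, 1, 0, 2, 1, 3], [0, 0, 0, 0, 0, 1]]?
The characteristic polynomial factors as (x - 1)^6. The minimal polynomial is ∏(x - λ)^{k_λ} where k_λ is the size of the largest Jordan block at λ.

For λ = 1: rank(A - I) = 2, and the largest Jordan block has size 2 (the smallest k with rank((A - I)^k) = rank((A - I)^(k+1))).

So m_A(x) = (x - 1)^2.

m_A(x) = (x - 1)^2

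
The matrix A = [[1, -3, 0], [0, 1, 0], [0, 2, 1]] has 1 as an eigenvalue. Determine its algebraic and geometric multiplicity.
algebraic multiplicity 3, geometric multiplicity 2

The characteristic polynomial is (x - 1)^3, so the factor x - 1 appears with exponent 3: the algebraic multiplicity is 3.

rank(A - I) = 1, so the eigenspace has dimension 3 - 1 = 2: the geometric multiplicity is 2.

Since 2 < 3, A is not diagonalizable.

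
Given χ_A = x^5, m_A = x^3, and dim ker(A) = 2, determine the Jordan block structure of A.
Jordan blocks: (0, 3), (0, 2)

λ = 0: algebraic multiplicity 5 (exponent in χ_A), largest block size 3 (exponent in m_A), 2 blocks (geometric multiplicity). These force block sizes [3, 2].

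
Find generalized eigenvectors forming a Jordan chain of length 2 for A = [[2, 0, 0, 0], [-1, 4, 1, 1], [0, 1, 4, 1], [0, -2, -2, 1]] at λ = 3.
We seek v_1 ∈ ker((A - 3I)^2) \ ker(A - 3I), then set v_{i+1} = (A - 3I) v_i.

One such chain is v_1 = [[0, 0, 1, 0]]^T, v_2 = [[0, 1, 1, -2]]^T. Check: (A - 3I) v_2 = [[0, 0, 0, 0]]^T = 0.

v_1 = [[0, 0, 1, 0]]^T, v_2 = [[0, 1, 1, -2]]^T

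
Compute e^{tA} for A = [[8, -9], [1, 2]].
A has Jordan form J = [[5, 1], [0, 5]] with A = PJP^{-1}, so e^{tA} = P e^{tJ} P^{-1}.

For a Jordan block J_k(λ), e^{tJ_k(λ)} = e^{λt} · (I + tN + t^2 N^2/2! + ... + t^{k-1} N^{k-1}/(k-1)!) where N is the nilpotent superdiagonal part.

Assembling the blocks and conjugating back gives the entries of e^{tA} as shown above.

e^{tA} = [[(3*t + 1)*e^{5*t}, -9*t*e^{5*t}], [t*e^{5*t}, (1 - 3*t)*e^{5*t}]]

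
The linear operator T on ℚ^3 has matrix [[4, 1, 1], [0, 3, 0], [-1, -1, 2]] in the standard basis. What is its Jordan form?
J = [[3, 1, 0], [0, 3, 0], [0, 0, 3]]

The characteristic polynomial is det(xI - A) = (x - 3)^3, so the eigenvalues are 3 (algebraic multiplicity 3).

For λ = 3: rank(A - 3I) = 1, rank((A - 3I)^2) = 0. The eigenspace has dimension 3 - 1 = 2, so there are 2 Jordan blocks; the rank sequence gives block sizes [2, 1].

Assembling the blocks gives the Jordan form J above.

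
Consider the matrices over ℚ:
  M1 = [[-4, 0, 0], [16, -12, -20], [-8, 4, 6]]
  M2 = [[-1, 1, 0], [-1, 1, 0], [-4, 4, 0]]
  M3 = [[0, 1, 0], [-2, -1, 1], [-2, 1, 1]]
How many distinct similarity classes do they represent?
3 classes: {M1}, {M2}, {M3}

Characteristic polynomials: χ_{M1} = (x + 2)(x + 4)^2, χ_{M2} = x^3, χ_{M3} = x^3.

{M1}: invariant factors x + 4, (x + 2)(x + 4).

{M2}: invariant factors x, x^2.

{M3}: invariant factors x^3.

Matrices are similar if and only if their invariant-factor lists agree; the partition into similarity classes is {M1}, {M2}, {M3}.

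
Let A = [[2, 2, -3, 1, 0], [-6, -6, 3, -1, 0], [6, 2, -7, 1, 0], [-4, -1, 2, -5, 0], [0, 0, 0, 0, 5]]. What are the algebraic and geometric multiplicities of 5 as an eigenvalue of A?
The characteristic polynomial is (x - 5)(x + 4)^4, so the factor x - 5 appears with exponent 1: the algebraic multiplicity is 1.

rank(A - 5I) = 4, so the eigenspace has dimension 5 - 4 = 1: the geometric multiplicity is 1.

algebraic multiplicity 1, geometric multiplicity 1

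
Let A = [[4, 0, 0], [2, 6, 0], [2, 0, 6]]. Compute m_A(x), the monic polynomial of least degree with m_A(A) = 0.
The characteristic polynomial factors as (x - 6)^2(x - 4). The minimal polynomial is ∏(x - λ)^{k_λ} where k_λ is the size of the largest Jordan block at λ.

For λ = 4: rank(A - 4I) = 2, and the largest Jordan block has size 1 (the smallest k with rank((A - 4I)^k) = rank((A - 4I)^(k+1))).
For λ = 6: rank(A - 6I) = 1, and the largest Jordan block has size 1 (the smallest k with rank((A - 6I)^k) = rank((A - 6I)^(k+1))).

So m_A(x) = (x - 6)(x - 4).

m_A(x) = (x - 6)(x - 4)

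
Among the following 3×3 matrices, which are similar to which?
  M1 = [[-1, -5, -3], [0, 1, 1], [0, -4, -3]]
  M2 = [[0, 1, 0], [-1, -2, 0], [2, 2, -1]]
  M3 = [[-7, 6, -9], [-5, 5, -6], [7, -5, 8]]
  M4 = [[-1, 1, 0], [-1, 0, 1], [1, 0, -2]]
Characteristic polynomials: χ_{M1} = (x + 1)^3, χ_{M2} = (x + 1)^3, χ_{M3} = (x - 2)^3, χ_{M4} = (x + 1)^3.

{M1, M4}: invariant factors (x + 1)^3.

{M2}: invariant factors x + 1, (x + 1)^2.

{M3}: invariant factors (x - 2)^3.

Matrices are similar if and only if their invariant-factor lists agree; the partition into similarity classes is {M1, M4}, {M2}, {M3}.

3 classes: {M1, M4}, {M2}, {M3}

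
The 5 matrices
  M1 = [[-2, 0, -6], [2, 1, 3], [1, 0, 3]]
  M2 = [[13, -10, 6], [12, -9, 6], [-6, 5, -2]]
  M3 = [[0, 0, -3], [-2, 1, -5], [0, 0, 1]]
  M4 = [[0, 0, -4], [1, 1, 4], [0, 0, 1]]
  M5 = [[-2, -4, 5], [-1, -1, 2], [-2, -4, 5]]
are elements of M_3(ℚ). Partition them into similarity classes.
Characteristic polynomials: χ_{M1} = x(x - 1)^2, χ_{M2} = x(x - 1)^2, χ_{M3} = x(x - 1)^2, χ_{M4} = x(x - 1)^2, χ_{M5} = x(x - 1)^2.

{M1, M3, M5}: invariant factors x(x - 1)^2.

{M2, M4}: invariant factors x - 1, x(x - 1).

Matrices are similar if and only if their invariant-factor lists agree; the partition into similarity classes is {M1, M3, M5}, {M2, M4}.

2 classes: {M1, M3, M5}, {M2, M4}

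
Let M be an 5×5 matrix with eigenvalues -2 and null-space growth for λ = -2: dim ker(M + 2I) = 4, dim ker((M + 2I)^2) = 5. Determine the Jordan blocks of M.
λ = -2: successive nullity increments [4, 1] count blocks of size ≥ k; block sizes are [2, 1, 1, 1].

Jordan blocks: (-2, 2), (-2, 1), (-2, 1), (-2, 1)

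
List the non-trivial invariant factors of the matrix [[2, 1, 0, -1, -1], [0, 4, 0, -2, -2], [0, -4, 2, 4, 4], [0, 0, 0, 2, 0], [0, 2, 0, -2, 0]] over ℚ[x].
x - 2, x - 2, x - 2, (x - 2)^2

The Jordan structure of A has elementary divisors (x - 2)^2, (x - 2), (x - 2), (x - 2). Arranging the block sizes at each eigenvalue in decreasing order and taking row products gives the invariant factors.

Invariant factors (smallest first, each dividing the next): x - 2, x - 2, x - 2, (x - 2)^2.

Check: the last factor (x - 2)^2 is the minimal polynomial, and the product (x - 2)^5 is the characteristic polynomial.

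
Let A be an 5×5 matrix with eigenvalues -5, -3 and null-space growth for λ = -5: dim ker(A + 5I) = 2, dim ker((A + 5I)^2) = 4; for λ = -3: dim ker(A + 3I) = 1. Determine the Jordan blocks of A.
Jordan blocks: (-5, 2), (-5, 2), (-3, 1)

λ = -5: successive nullity increments [2, 2] count blocks of size ≥ k; block sizes are [2, 2].
λ = -3: successive nullity increments [1] count blocks of size ≥ k; block sizes are [1].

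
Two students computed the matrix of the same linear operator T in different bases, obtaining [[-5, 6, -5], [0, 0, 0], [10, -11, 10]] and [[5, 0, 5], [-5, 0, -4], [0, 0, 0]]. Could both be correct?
Two matrices over a field are similar if and only if they have the same invariant factors.

Both A and B have characteristic polynomial x^2(x - 5) and minimal polynomial x^2(x - 5). Computing further, both have invariant factors x^2(x - 5). Hence A and B are similar.

Yes.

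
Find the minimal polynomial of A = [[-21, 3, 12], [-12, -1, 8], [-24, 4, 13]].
m_A(x) = (x + 3)^2

The characteristic polynomial factors as (x + 3)^3. The minimal polynomial is ∏(x - λ)^{k_λ} where k_λ is the size of the largest Jordan block at λ.

For λ = -3: rank(A + 3I) = 1, and the largest Jordan block has size 2 (the smallest k with rank((A + 3I)^k) = rank((A + 3I)^(k+1))).

So m_A(x) = (x + 3)^2.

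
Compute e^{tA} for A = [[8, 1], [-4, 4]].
e^{tA} = [[(2*t + 1)*e^{6*t}, t*e^{6*t}], [-4*t*e^{6*t}, (1 - 2*t)*e^{6*t}]]

A has Jordan form J = [[6, 1], [0, 6]] with A = PJP^{-1}, so e^{tA} = P e^{tJ} P^{-1}.

For a Jordan block J_k(λ), e^{tJ_k(λ)} = e^{λt} · (I + tN + t^2 N^2/2! + ... + t^{k-1} N^{k-1}/(k-1)!) where N is the nilpotent superdiagonal part.

Assembling the blocks and conjugating back gives the entries of e^{tA} as shown above.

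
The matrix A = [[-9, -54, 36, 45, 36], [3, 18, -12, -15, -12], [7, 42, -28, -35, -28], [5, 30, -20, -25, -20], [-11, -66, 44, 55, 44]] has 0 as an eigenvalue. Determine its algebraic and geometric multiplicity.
The characteristic polynomial is x^5, so the factor x appears with exponent 5: the algebraic multiplicity is 5.

rank(A) = 1, so the eigenspace has dimension 5 - 1 = 4: the geometric multiplicity is 4.

Since 4 < 5, A is not diagonalizable.

algebraic multiplicity 5, geometric multiplicity 4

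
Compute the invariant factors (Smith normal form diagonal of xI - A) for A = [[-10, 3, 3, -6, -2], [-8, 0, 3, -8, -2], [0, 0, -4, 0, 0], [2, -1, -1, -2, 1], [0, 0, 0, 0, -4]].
(x + 4)^2, (x + 4)^3

The Jordan structure of A has elementary divisors (x + 4)^3, (x + 4)^2. Arranging the block sizes at each eigenvalue in decreasing order and taking row products gives the invariant factors.

Invariant factors (smallest first, each dividing the next): (x + 4)^2, (x + 4)^3.

Check: the last factor (x + 4)^3 is the minimal polynomial, and the product (x + 4)^5 is the characteristic polynomial.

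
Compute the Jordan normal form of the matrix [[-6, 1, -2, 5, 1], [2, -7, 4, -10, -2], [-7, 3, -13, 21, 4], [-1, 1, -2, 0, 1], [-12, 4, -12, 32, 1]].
J = [[-5, 1, 0, 0, 0], [0, -5, 0, 0, 0], [0, 0, -5, 1, 0], [0, 0, 0, -5, 0], [0, 0, 0, 0, -5]]

The characteristic polynomial is det(xI - A) = (x + 5)^5, so the eigenvalues are -5 (algebraic multiplicity 5).

For λ = -5: rank(A + 5I) = 2, rank((A + 5I)^2) = 0. The eigenspace has dimension 5 - 2 = 3, so there are 3 Jordan blocks; the rank sequence gives block sizes [2, 2, 1].

Assembling the blocks gives the Jordan form J above.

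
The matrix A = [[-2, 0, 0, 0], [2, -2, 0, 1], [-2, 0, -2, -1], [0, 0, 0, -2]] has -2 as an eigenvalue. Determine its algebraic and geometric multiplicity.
The characteristic polynomial is (x + 2)^4, so the factor x + 2 appears with exponent 4: the algebraic multiplicity is 4.

rank(A + 2I) = 1, so the eigenspace has dimension 4 - 1 = 3: the geometric multiplicity is 3.

Since 3 < 4, A is not diagonalizable.

algebraic multiplicity 4, geometric multiplicity 3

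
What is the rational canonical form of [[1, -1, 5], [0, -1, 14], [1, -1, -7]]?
The invariant factors of A (the non-unit diagonal entries of the Smith normal form of xI - A over ℚ[x]) are (x + 3)(x^2 + 4x - 4), each dividing the next. The characteristic polynomial is their product, (x + 3)(x^2 + 4x - 4).

The rational canonical form is the block-diagonal matrix of companion matrices C(f_i):
R = [[0, 0, 12], [1, 0, -8], [0, 1, -7]].

Note the characteristic polynomial does not split into linear factors over ℚ, so A has no Jordan form over ℚ; the rational canonical form exists over any field.

R = [[0, 0, 12], [1, 0, -8], [0, 1, -7]]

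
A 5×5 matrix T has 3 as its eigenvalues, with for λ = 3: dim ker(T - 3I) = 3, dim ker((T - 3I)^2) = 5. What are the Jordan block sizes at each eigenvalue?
λ = 3: successive nullity increments [3, 2] count blocks of size ≥ k; block sizes are [2, 2, 1].

Jordan blocks: (3, 2), (3, 2), (3, 1)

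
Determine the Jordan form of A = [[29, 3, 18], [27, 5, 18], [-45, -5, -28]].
The characteristic polynomial is det(xI - A) = (x - 2)^3, so the eigenvalues are 2 (algebraic multiplicity 3).

For λ = 2: rank(A - 2I) = 1, rank((A - 2I)^2) = 0. The eigenspace has dimension 3 - 1 = 2, so there are 2 Jordan blocks; the rank sequence gives block sizes [2, 1].

Assembling the blocks gives the Jordan form J above.

J = [[2, 1, 0], [0, 2, 0], [0, 0, 2]]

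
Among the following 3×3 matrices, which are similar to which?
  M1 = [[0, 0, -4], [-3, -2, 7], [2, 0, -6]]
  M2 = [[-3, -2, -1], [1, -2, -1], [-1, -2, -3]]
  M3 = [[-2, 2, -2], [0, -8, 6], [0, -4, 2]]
Characteristic polynomials: χ_{M1} = (x + 2)^2(x + 4), χ_{M2} = (x + 2)^2(x + 4), χ_{M3} = (x + 2)^2(x + 4).

{M1, M2}: invariant factors (x + 2)^2(x + 4).

{M3}: invariant factors x + 2, (x + 2)(x + 4).

Matrices are similar if and only if their invariant-factor lists agree; the partition into similarity classes is {M1, M2}, {M3}.

2 classes: {M1, M2}, {M3}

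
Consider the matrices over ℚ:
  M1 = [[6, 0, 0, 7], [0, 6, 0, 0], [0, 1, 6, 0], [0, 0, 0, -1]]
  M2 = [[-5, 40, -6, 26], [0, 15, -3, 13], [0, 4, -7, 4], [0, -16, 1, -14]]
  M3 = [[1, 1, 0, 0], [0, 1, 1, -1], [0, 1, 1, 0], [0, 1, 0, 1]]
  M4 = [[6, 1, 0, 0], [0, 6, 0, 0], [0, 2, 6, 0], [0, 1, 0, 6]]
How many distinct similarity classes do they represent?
Characteristic polynomials: χ_{M1} = (x - 6)^3(x + 1), χ_{M2} = (x - 2)(x + 3)(x + 5)^2, χ_{M3} = (x - 1)^4, χ_{M4} = (x - 6)^4.

{M1}: invariant factors x - 6, (x - 6)^2(x + 1).

{M2}: invariant factors x + 5, (x - 2)(x + 3)(x + 5).

{M3}: invariant factors x - 1, (x - 1)^3.

{M4}: invariant factors x - 6, x - 6, (x - 6)^2.

Matrices are similar if and only if their invariant-factor lists agree; the partition into similarity classes is {M1}, {M2}, {M3}, {M4}.

4 classes: {M1}, {M2}, {M3}, {M4}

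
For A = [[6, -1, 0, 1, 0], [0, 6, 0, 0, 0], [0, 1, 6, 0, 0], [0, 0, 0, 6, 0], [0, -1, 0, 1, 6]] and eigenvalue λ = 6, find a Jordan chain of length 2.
We seek v_1 ∈ ker((A - 6I)^2) \ ker(A - 6I), then set v_{i+1} = (A - 6I) v_i.

One such chain is v_1 = [[0, 1, 2, 0, 1]]^T, v_2 = [[-1, 0, 1, 0, -1]]^T. Check: (A - 6I) v_2 = [[0, 0, 0, 0, 0]]^T = 0.

v_1 = [[0, 1, 2, 0, 1]]^T, v_2 = [[-1, 0, 1, 0, -1]]^T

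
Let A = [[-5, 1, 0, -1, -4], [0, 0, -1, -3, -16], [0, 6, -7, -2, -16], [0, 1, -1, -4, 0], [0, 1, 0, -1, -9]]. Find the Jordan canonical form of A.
The characteristic polynomial is det(xI - A) = (x + 5)^5, so the eigenvalues are -5 (algebraic multiplicity 5).

For λ = -5: rank(A + 5I) = 2, rank((A + 5I)^2) = 0. The eigenspace has dimension 5 - 2 = 3, so there are 3 Jordan blocks; the rank sequence gives block sizes [2, 2, 1].

Assembling the blocks gives the Jordan form J above.

J = [[-5, 1, 0, 0, 0], [0, -5, 0, 0, 0], [0, 0, -5, 1, 0], [0, 0, 0, -5, 0], [0, 0, 0, 0, -5]]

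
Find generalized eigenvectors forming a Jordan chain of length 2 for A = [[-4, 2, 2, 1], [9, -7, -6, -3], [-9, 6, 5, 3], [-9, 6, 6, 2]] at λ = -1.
v_1 = [[0, 1, 0, -1]]^T, v_2 = [[1, -3, 3, 3]]^T

We seek v_1 ∈ ker((A + I)^2) \ ker(A + I), then set v_{i+1} = (A + I) v_i.

One such chain is v_1 = [[0, 1, 0, -1]]^T, v_2 = [[1, -3, 3, 3]]^T. Check: (A + I) v_2 = [[0, 0, 0, 0]]^T = 0.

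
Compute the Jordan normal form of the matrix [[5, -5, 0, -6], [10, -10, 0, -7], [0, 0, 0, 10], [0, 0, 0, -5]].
The characteristic polynomial is det(xI - A) = x^2(x + 5)^2, so the eigenvalues are -5 (algebraic multiplicity 2), 0 (algebraic multiplicity 2).

For λ = -5: rank(A + 5I) = 3, rank((A + 5I)^2) = 2. The eigenspace has dimension 4 - 3 = 1, so there is 1 Jordan block; the rank sequence gives block sizes [2].

For λ = 0: rank(A) = 2. The eigenspace has dimension 4 - 2 = 2, so there are 2 Jordan blocks; the rank sequence gives block sizes [1, 1].

Assembling the blocks gives the Jordan form J above.

J = [[-5, 1, 0, 0], [0, -5, 0, 0], [0, 0, 0, 0], [0, 0, 0, 0]]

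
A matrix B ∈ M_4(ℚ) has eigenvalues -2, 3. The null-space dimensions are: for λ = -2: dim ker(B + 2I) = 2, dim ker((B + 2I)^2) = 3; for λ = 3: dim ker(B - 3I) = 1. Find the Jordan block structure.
Jordan blocks: (-2, 2), (-2, 1), (3, 1)

λ = -2: successive nullity increments [2, 1] count blocks of size ≥ k; block sizes are [2, 1].
λ = 3: successive nullity increments [1] count blocks of size ≥ k; block sizes are [1].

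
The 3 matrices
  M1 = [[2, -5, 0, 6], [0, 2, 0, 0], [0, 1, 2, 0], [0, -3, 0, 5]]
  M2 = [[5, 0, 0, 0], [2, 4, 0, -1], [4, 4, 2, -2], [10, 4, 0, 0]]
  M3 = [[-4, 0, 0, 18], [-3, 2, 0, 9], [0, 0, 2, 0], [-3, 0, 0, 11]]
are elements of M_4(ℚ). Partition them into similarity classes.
Characteristic polynomials: χ_{M1} = (x - 5)(x - 2)^3, χ_{M2} = (x - 5)(x - 2)^3, χ_{M3} = (x - 5)(x - 2)^3.

{M1, M2}: invariant factors x - 2, (x - 5)(x - 2)^2.

{M3}: invariant factors x - 2, x - 2, (x - 5)(x - 2).

Matrices are similar if and only if their invariant-factor lists agree; the partition into similarity classes is {M1, M2}, {M3}.

2 classes: {M1, M2}, {M3}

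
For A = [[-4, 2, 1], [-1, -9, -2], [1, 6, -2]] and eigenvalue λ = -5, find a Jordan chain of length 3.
v_1 = [[0, 0, 1]]^T, v_2 = [[1, -2, 3]]^T, v_3 = [[0, 1, -2]]^T

We seek v_1 ∈ ker((A + 5I)^3) \ ker((A + 5I)^2), then set v_{i+1} = (A + 5I) v_i.

One such chain is v_1 = [[0, 0, 1]]^T, v_2 = [[1, -2, 3]]^T, v_3 = [[0, 1, -2]]^T. Check: (A + 5I) v_3 = [[0, 0, 0]]^T = 0.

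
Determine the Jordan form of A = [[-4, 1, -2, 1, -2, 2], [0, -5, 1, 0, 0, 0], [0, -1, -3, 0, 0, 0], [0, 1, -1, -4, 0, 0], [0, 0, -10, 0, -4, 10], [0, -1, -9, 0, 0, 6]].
J = [[-4, 1, 0, 0, 0, 0], [0, -4, 0, 0, 0, 0], [0, 0, -4, 1, 0, 0], [0, 0, 0, -4, 0, 0], [0, 0, 0, 0, -4, 0], [0, 0, 0, 0, 0, 6]]

The characteristic polynomial is det(xI - A) = (x - 6)(x + 4)^5, so the eigenvalues are -4 (algebraic multiplicity 5), 6 (algebraic multiplicity 1).

For λ = -4: rank(A + 4I) = 3, rank((A + 4I)^2) = 1. The eigenspace has dimension 6 - 3 = 3, so there are 3 Jordan blocks; the rank sequence gives block sizes [2, 2, 1].

For λ = 6: algebraic multiplicity 1 gives one 1×1 block.

Assembling the blocks gives the Jordan form J above.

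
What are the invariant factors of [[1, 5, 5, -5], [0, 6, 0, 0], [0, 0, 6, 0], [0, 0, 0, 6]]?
The Jordan structure of A has elementary divisors (x - 1), (x - 6), (x - 6), (x - 6). Arranging the block sizes at each eigenvalue in decreasing order and taking row products gives the invariant factors.

Invariant factors (smallest first, each dividing the next): x - 6, x - 6, (x - 6)(x - 1).

Check: the last factor (x - 6)(x - 1) is the minimal polynomial, and the product (x - 6)^3(x - 1) is the characteristic polynomial.

x - 6, x - 6, (x - 6)(x - 1)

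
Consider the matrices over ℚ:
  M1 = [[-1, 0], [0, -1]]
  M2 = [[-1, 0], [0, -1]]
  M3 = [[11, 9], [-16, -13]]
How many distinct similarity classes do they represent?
Characteristic polynomials: χ_{M1} = (x + 1)^2, χ_{M2} = (x + 1)^2, χ_{M3} = (x + 1)^2.

{M1, M2}: invariant factors x + 1, x + 1.

{M3}: invariant factors (x + 1)^2.

Matrices are similar if and only if their invariant-factor lists agree; the partition into similarity classes is {M1, M2}, {M3}.

2 classes: {M1, M2}, {M3}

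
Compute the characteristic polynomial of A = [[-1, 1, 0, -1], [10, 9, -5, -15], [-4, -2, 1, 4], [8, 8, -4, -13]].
χ_A(x) = (x + 1)^4

xI - A = [[x + 1, -1, 0, 1], [-10, x - 9, 5, 15], [4, 2, x - 1, -4], [-8, -8, 4, x + 13]].

Expanding det(xI - A) along the first row:
det(xI - A) = + (x + 1)·det([[x - 9, 5, 15], [2, x - 1, -4], [-8, 4, x + 13]]) - (-1)·det([[-10, 5, 15], [4, x - 1, -4], [-8, 4, x + 13]]) + (0)·det([[-10, x - 9, 15], [4, 2, -4], [-8, -8, x + 13]]) - (1)·det([[-10, x - 9, 5], [4, 2, x - 1], [-8, -8, 4]]).

Evaluating gives χ_A(x) = x^4 + 4x^3 + 6x^2 + 4x + 1 = (x + 1)^4.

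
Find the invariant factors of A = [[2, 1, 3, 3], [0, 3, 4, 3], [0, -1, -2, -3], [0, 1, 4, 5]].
The Jordan structure of A has elementary divisors (x - 2)^3, (x - 2). Arranging the block sizes at each eigenvalue in decreasing order and taking row products gives the invariant factors.

Invariant factors (smallest first, each dividing the next): x - 2, (x - 2)^3.

Check: the last factor (x - 2)^3 is the minimal polynomial, and the product (x - 2)^4 is the characteristic polynomial.

x - 2, (x - 2)^3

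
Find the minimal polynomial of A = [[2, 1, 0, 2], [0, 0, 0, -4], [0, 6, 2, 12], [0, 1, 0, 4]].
m_A(x) = (x - 2)^2

The characteristic polynomial factors as (x - 2)^4. The minimal polynomial is ∏(x - λ)^{k_λ} where k_λ is the size of the largest Jordan block at λ.

For λ = 2: rank(A - 2I) = 1, and the largest Jordan block has size 2 (the smallest k with rank((A - 2I)^k) = rank((A - 2I)^(k+1))).

So m_A(x) = (x - 2)^2.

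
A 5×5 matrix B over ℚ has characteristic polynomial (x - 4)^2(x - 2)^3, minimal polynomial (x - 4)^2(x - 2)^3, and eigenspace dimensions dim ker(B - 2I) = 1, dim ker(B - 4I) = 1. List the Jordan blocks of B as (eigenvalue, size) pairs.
Jordan blocks: (2, 3), (4, 2)

λ = 2: algebraic multiplicity 3 (exponent in χ_B), largest block size 3 (exponent in m_B), 1 block (geometric multiplicity). This forces block sizes [3].
λ = 4: algebraic multiplicity 2 (exponent in χ_B), largest block size 2 (exponent in m_B), 1 block (geometric multiplicity). This forces block sizes [2].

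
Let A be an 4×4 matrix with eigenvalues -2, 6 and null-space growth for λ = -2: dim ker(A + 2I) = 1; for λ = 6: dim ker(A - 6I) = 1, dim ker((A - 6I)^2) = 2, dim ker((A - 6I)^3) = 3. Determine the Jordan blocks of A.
λ = -2: successive nullity increments [1] count blocks of size ≥ k; block sizes are [1].
λ = 6: successive nullity increments [1, 1, 1] count blocks of size ≥ k; block sizes are [3].

Jordan blocks: (-2, 1), (6, 3)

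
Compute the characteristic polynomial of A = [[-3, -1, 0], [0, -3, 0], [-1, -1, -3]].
χ_A(x) = (x + 3)^3

xI - A = [[x + 3, 1, 0], [0, x + 3, 0], [1, 1, x + 3]].

Expanding det(xI - A) along the first row:
det(xI - A) = + (x + 3)·det([[x + 3, 0], [1, x + 3]]) - (1)·det([[0, 0], [1, x + 3]]) + (0)·det([[0, x + 3], [1, 1]]).

Evaluating gives χ_A(x) = x^3 + 9x^2 + 27x + 27 = (x + 3)^3.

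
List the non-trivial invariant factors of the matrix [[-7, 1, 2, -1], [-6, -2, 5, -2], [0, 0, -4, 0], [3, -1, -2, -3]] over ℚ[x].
The Jordan structure of A has elementary divisors (x + 4)^3, (x + 4). Arranging the block sizes at each eigenvalue in decreasing order and taking row products gives the invariant factors.

Invariant factors (smallest first, each dividing the next): x + 4, (x + 4)^3.

Check: the last factor (x + 4)^3 is the minimal polynomial, and the product (x + 4)^4 is the characteristic polynomial.

x + 4, (x + 4)^3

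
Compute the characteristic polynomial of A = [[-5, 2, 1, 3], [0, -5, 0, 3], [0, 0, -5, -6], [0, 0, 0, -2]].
χ_A(x) = (x + 2)(x + 5)^3

xI - A = [[x + 5, -2, -1, -3], [0, x + 5, 0, -3], [0, 0, x + 5, 6], [0, 0, 0, x + 2]].

Expanding det(xI - A) along the first row:
det(xI - A) = + (x + 5)·det([[x + 5, 0, -3], [0, x + 5, 6], [0, 0, x + 2]]) - (-2)·det([[0, 0, -3], [0, x + 5, 6], [0, 0, x + 2]]) + (-1)·det([[0, x + 5, -3], [0, 0, 6], [0, 0, x + 2]]) - (-3)·det([[0, x + 5, 0], [0, 0, x + 5], [0, 0, 0]]).

Evaluating gives χ_A(x) = x^4 + 17x^3 + 105x^2 + 275x + 250 = (x + 2)(x + 5)^3.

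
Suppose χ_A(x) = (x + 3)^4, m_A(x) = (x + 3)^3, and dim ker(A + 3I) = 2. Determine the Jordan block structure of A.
λ = -3: algebraic multiplicity 4 (exponent in χ_A), largest block size 3 (exponent in m_A), 2 blocks (geometric multiplicity). These force block sizes [3, 1].

Jordan blocks: (-3, 3), (-3, 1)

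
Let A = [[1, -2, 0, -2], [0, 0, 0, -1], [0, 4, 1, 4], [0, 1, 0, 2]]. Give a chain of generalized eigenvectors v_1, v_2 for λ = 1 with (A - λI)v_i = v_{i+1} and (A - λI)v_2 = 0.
v_1 = [[-1, 1, 0, 0]]^T, v_2 = [[-2, -1, 4, 1]]^T

We seek v_1 ∈ ker((A - I)^2) \ ker(A - I), then set v_{i+1} = (A - I) v_i.

One such chain is v_1 = [[-1, 1, 0, 0]]^T, v_2 = [[-2, -1, 4, 1]]^T. Check: (A - I) v_2 = [[0, 0, 0, 0]]^T = 0.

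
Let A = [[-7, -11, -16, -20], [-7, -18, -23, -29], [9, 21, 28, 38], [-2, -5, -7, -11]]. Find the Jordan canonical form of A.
J = [[-2, 1, 0, 0], [0, -2, 1, 0], [0, 0, -2, 0], [0, 0, 0, -2]]

The characteristic polynomial is det(xI - A) = (x + 2)^4, so the eigenvalues are -2 (algebraic multiplicity 4).

For λ = -2: rank(A + 2I) = 2, rank((A + 2I)^2) = 1, rank((A + 2I)^3) = 0. The eigenspace has dimension 4 - 2 = 2, so there are 2 Jordan blocks; the rank sequence gives block sizes [3, 1].

Assembling the blocks gives the Jordan form J above.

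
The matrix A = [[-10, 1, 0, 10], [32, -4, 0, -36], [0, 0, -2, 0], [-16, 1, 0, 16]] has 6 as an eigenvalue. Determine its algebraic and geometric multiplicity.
algebraic multiplicity 1, geometric multiplicity 1

The characteristic polynomial is (x - 6)(x + 2)^3, so the factor x - 6 appears with exponent 1: the algebraic multiplicity is 1.

rank(A - 6I) = 3, so the eigenspace has dimension 4 - 3 = 1: the geometric multiplicity is 1.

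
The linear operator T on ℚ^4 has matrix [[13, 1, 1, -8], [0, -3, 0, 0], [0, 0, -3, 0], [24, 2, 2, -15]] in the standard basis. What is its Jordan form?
J = [[-3, 1, 0, 0], [0, -3, 0, 0], [0, 0, -3, 0], [0, 0, 0, 1]]

The characteristic polynomial is det(xI - A) = (x - 1)(x + 3)^3, so the eigenvalues are -3 (algebraic multiplicity 3), 1 (algebraic multiplicity 1).

For λ = -3: rank(A + 3I) = 2, rank((A + 3I)^2) = 1. The eigenspace has dimension 4 - 2 = 2, so there are 2 Jordan blocks; the rank sequence gives block sizes [2, 1].

For λ = 1: algebraic multiplicity 1 gives one 1×1 block.

Assembling the blocks gives the Jordan form J above.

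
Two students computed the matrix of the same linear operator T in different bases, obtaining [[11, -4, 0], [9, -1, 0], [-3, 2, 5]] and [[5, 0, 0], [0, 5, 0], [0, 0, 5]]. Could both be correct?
No.

Both have characteristic polynomial (x - 5)^3, but the minimal polynomial of A is (x - 5)^2 while the minimal polynomial of B is x - 5. The minimal polynomial is a similarity invariant, so A and B are not similar.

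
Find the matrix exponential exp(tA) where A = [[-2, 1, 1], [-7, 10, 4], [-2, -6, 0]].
A has Jordan form J = [[1, 1, 0], [0, 1, 0], [0, 0, 6]] with A = PJP^{-1}, so e^{tA} = P e^{tJ} P^{-1}.

For a Jordan block J_k(λ), e^{tJ_k(λ)} = e^{λt} · (I + tN + t^2 N^2/2! + ... + t^{k-1} N^{k-1}/(k-1)!) where N is the nilpotent superdiagonal part.

Assembling the blocks and conjugating back gives the entries of e^{tA} as shown above.

e^{tA} = [[(1 - 3*t)*e^{t}, t*e^{t}, t*e^{t}], [(3*t - 2*e^{5*t} + 2)*e^{t}, (-t + 2*e^{5*t} - 1)*e^{t}, (-t + e^{5*t} - 1)*e^{t}], [2*(-6*t + e^{5*t} - 1)*e^{t}, 2*(2*t - e^{5*t} + 1)*e^{t}, (4*t - e^{5*t} + 2)*e^{t}]]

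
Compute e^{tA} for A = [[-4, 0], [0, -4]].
e^{tA} = [[e^{-4*t}, 0], [0, e^{-4*t}]]

A has Jordan form J = [[-4, 0], [0, -4]] with A = PJP^{-1}, so e^{tA} = P e^{tJ} P^{-1}.

For a Jordan block J_k(λ), e^{tJ_k(λ)} = e^{λt} · (I + tN + t^2 N^2/2! + ... + t^{k-1} N^{k-1}/(k-1)!) where N is the nilpotent superdiagonal part.

Assembling the blocks and conjugating back gives the entries of e^{tA} as shown above.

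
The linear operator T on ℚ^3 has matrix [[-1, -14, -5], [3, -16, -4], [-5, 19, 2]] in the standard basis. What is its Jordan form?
The characteristic polynomial is det(xI - A) = (x + 5)^3, so the eigenvalues are -5 (algebraic multiplicity 3).

For λ = -5: rank(A + 5I) = 2, rank((A + 5I)^2) = 1, rank((A + 5I)^3) = 0. The eigenspace has dimension 3 - 2 = 1, so there is 1 Jordan block; the rank sequence gives block sizes [3].

Assembling the blocks gives the Jordan form J above.

J = [[-5, 1, 0], [0, -5, 1], [0, 0, -5]]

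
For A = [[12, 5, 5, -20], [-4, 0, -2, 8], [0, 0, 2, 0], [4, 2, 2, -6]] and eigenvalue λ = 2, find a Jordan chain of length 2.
v_1 = [[-12, 5, 0, -5]]^T, v_2 = [[5, -2, 0, 2]]^T

We seek v_1 ∈ ker((A - 2I)^2) \ ker(A - 2I), then set v_{i+1} = (A - 2I) v_i.

One such chain is v_1 = [[-12, 5, 0, -5]]^T, v_2 = [[5, -2, 0, 2]]^T. Check: (A - 2I) v_2 = [[0, 0, 0, 0]]^T = 0.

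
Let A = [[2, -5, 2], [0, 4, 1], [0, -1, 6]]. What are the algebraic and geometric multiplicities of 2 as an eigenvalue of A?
algebraic multiplicity 1, geometric multiplicity 1

The characteristic polynomial is (x - 5)^2(x - 2), so the factor x - 2 appears with exponent 1: the algebraic multiplicity is 1.

rank(A - 2I) = 2, so the eigenspace has dimension 3 - 2 = 1: the geometric multiplicity is 1.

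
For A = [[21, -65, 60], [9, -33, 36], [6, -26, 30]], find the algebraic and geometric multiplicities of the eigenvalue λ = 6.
The characteristic polynomial is (x - 6)^3, so the factor x - 6 appears with exponent 3: the algebraic multiplicity is 3.

rank(A - 6I) = 1, so the eigenspace has dimension 3 - 1 = 2: the geometric multiplicity is 2.

Since 2 < 3, A is not diagonalizable.

algebraic multiplicity 3, geometric multiplicity 2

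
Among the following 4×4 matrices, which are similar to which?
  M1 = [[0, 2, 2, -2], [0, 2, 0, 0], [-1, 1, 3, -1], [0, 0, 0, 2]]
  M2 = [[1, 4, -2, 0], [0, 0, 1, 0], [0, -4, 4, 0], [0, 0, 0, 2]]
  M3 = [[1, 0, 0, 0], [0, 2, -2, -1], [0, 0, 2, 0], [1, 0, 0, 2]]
2 classes: {M1}, {M2, M3}

Characteristic polynomials: χ_{M1} = (x - 2)^3(x - 1), χ_{M2} = (x - 2)^3(x - 1), χ_{M3} = (x - 2)^3(x - 1).

{M1}: invariant factors x - 2, x - 2, (x - 2)(x - 1).

{M2, M3}: invariant factors x - 2, (x - 2)^2(x - 1).

Matrices are similar if and only if their invariant-factor lists agree; the partition into similarity classes is {M1}, {M2, M3}.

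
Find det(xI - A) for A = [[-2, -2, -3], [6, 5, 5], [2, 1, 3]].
xI - A = [[x + 2, 2, 3], [-6, x - 5, -5], [-2, -1, x - 3]].

Expanding det(xI - A) along the first row:
det(xI - A) = + (x + 2)·det([[x - 5, -5], [-1, x - 3]]) - (2)·det([[-6, -5], [-2, x - 3]]) + (3)·det([[-6, x - 5], [-2, -1]]).

Evaluating gives χ_A(x) = x^3 - 6x^2 + 12x - 8 = (x - 2)^3.

χ_A(x) = (x - 2)^3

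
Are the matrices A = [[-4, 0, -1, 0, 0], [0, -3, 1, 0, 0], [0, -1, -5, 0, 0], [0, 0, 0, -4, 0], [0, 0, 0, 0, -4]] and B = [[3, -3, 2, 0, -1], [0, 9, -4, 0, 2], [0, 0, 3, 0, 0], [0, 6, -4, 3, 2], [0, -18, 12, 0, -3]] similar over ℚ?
No.

trace(A) = -20 but trace(B) = 15. The trace is a similarity invariant, so A and B are not similar.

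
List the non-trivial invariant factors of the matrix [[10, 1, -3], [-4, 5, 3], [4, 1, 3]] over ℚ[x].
x - 6, (x - 6)^2

The Jordan structure of A has elementary divisors (x - 6)^2, (x - 6). Arranging the block sizes at each eigenvalue in decreasing order and taking row products gives the invariant factors.

Invariant factors (smallest first, each dividing the next): x - 6, (x - 6)^2.

Check: the last factor (x - 6)^2 is the minimal polynomial, and the product (x - 6)^3 is the characteristic polynomial.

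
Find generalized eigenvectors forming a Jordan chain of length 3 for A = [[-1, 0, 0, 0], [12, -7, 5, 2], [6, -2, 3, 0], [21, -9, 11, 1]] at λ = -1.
v_1 = [[-1, -1, 1, 1]]^T, v_2 = [[0, 1, 0, 1]]^T, v_3 = [[0, -4, -2, -7]]^T

We seek v_1 ∈ ker((A + I)^3) \ ker((A + I)^2), then set v_{i+1} = (A + I) v_i.

One such chain is v_1 = [[-1, -1, 1, 1]]^T, v_2 = [[0, 1, 0, 1]]^T, v_3 = [[0, -4, -2, -7]]^T. Check: (A + I) v_3 = [[0, 0, 0, 0]]^T = 0.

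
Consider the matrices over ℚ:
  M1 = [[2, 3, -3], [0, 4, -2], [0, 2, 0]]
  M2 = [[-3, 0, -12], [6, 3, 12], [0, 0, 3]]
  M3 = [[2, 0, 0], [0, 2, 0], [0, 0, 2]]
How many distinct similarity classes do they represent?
3 classes: {M1}, {M2}, {M3}

Characteristic polynomials: χ_{M1} = (x - 2)^3, χ_{M2} = (x - 3)^2(x + 3), χ_{M3} = (x - 2)^3.

{M1}: invariant factors x - 2, (x - 2)^2.

{M2}: invariant factors x - 3, (x - 3)(x + 3).

{M3}: invariant factors x - 2, x - 2, x - 2.

Matrices are similar if and only if their invariant-factor lists agree; the partition into similarity classes is {M1}, {M2}, {M3}.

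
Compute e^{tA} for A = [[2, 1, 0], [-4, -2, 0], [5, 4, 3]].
A has Jordan form J = [[0, 1, 0], [0, 0, 0], [0, 0, 3]] with A = PJP^{-1}, so e^{tA} = P e^{tJ} P^{-1}.

For a Jordan block J_k(λ), e^{tJ_k(λ)} = e^{λt} · (I + tN + t^2 N^2/2! + ... + t^{k-1} N^{k-1}/(k-1)!) where N is the nilpotent superdiagonal part.

Assembling the blocks and conjugating back gives the entries of e^{tA} as shown above.

e^{tA} = [[2*t + 1, t, 0], [-4*t, 1 - 2*t, 0], [2*t + e^{3*t} - 1, t + e^{3*t} - 1, e^{3*t}]]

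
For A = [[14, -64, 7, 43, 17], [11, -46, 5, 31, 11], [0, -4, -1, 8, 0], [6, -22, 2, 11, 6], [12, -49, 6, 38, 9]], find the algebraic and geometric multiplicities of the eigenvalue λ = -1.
The characteristic polynomial is (x + 1)(x + 3)^4, so the factor x + 1 appears with exponent 1: the algebraic multiplicity is 1.

rank(A + I) = 4, so the eigenspace has dimension 5 - 4 = 1: the geometric multiplicity is 1.

algebraic multiplicity 1, geometric multiplicity 1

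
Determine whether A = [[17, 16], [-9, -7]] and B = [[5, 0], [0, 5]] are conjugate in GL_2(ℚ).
No.

Both have characteristic polynomial (x - 5)^2, but the minimal polynomial of A is (x - 5)^2 while the minimal polynomial of B is x - 5. The minimal polynomial is a similarity invariant, so A and B are not similar.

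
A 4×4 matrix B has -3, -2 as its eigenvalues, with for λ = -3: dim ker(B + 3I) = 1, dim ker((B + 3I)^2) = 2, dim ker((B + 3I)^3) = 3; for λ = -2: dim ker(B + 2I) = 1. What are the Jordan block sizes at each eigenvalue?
Jordan blocks: (-3, 3), (-2, 1)

λ = -3: successive nullity increments [1, 1, 1] count blocks of size ≥ k; block sizes are [3].
λ = -2: successive nullity increments [1] count blocks of size ≥ k; block sizes are [1].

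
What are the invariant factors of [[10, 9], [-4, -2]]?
The Jordan structure of A has elementary divisors (x - 4)^2. Arranging the block sizes at each eigenvalue in decreasing order and taking row products gives the invariant factors.

Invariant factors (smallest first, each dividing the next): (x - 4)^2.

Check: the last factor (x - 4)^2 is the minimal polynomial, and the product (x - 4)^2 is the characteristic polynomial.

(x - 4)^2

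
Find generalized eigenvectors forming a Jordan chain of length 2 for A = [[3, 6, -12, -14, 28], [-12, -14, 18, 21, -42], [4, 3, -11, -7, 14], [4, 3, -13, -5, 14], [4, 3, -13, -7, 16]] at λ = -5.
v_1 = [[0, 0, 1, 1, 1]]^T, v_2 = [[2, -3, 1, 1, 1]]^T

We seek v_1 ∈ ker((A + 5I)^2) \ ker(A + 5I), then set v_{i+1} = (A + 5I) v_i.

One such chain is v_1 = [[0, 0, 1, 1, 1]]^T, v_2 = [[2, -3, 1, 1, 1]]^T. Check: (A + 5I) v_2 = [[0, 0, 0, 0, 0]]^T = 0.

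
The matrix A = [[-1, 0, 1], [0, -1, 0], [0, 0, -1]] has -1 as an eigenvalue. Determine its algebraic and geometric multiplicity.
The characteristic polynomial is (x + 1)^3, so the factor x + 1 appears with exponent 3: the algebraic multiplicity is 3.

rank(A + I) = 1, so the eigenspace has dimension 3 - 1 = 2: the geometric multiplicity is 2.

Since 2 < 3, A is not diagonalizable.

algebraic multiplicity 3, geometric multiplicity 2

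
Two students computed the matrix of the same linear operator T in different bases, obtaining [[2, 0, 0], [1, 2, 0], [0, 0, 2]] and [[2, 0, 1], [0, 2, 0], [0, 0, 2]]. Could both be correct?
Two matrices over a field are similar if and only if they have the same invariant factors.

Both A and B have characteristic polynomial (x - 2)^3 and minimal polynomial (x - 2)^2. Computing further, both have invariant factors x - 2, (x - 2)^2. Hence A and B are similar.

Yes.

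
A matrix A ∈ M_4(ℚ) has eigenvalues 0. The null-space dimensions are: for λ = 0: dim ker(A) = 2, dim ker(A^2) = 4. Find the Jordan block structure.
λ = 0: successive nullity increments [2, 2] count blocks of size ≥ k; block sizes are [2, 2].

Jordan blocks: (0, 2), (0, 2)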